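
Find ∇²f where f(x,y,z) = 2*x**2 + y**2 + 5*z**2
16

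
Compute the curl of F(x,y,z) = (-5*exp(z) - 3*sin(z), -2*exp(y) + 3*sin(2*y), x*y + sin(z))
(x, -y - 5*exp(z) - 3*cos(z), 0)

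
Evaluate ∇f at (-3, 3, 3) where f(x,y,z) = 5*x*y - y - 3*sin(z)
(15, -16, -3*cos(3))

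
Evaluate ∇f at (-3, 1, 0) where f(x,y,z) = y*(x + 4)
(1, 1, 0)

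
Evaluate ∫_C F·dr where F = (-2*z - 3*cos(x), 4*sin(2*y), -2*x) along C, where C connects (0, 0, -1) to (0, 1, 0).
2 - 2*cos(2)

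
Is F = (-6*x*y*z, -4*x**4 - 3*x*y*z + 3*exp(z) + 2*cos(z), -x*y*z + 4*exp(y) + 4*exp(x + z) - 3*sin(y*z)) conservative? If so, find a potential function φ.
No, ∇×F = (3*x*y - x*z - 3*z*cos(y*z) + 4*exp(y) - 3*exp(z) + 2*sin(z), -6*x*y + y*z - 4*exp(x + z), -16*x**3 + 6*x*z - 3*y*z) ≠ 0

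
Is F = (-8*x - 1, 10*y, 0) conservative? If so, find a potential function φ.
Yes, F is conservative. φ = -4*x**2 - x + 5*y**2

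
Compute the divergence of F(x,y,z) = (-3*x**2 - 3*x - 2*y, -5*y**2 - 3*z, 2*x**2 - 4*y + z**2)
-6*x - 10*y + 2*z - 3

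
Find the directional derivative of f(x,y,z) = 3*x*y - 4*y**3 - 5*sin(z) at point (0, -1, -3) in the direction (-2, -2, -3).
15*sqrt(17)*(cos(3) + 2)/17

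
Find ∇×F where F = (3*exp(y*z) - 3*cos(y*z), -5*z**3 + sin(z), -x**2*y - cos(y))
(-x**2 + 15*z**2 + sin(y) - cos(z), y*(2*x + 3*exp(y*z) + 3*sin(y*z)), -3*z*(exp(y*z) + sin(y*z)))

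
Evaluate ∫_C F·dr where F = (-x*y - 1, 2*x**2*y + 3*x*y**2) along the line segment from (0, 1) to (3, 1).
-15/2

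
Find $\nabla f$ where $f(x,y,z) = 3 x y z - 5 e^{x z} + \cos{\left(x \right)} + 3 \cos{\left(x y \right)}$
(3*y*z - 3*y*sin(x*y) - 5*z*exp(x*z) - sin(x), 3*x*(z - sin(x*y)), x*(3*y - 5*exp(x*z)))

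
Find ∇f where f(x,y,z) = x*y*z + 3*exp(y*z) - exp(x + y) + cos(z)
(y*z - exp(x + y), x*z + 3*z*exp(y*z) - exp(x + y), x*y + 3*y*exp(y*z) - sin(z))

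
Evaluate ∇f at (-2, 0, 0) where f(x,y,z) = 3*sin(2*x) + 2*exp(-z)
(6*cos(4), 0, -2)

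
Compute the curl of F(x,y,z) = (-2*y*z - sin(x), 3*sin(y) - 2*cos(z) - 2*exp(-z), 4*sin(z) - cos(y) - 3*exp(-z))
(sin(y) - 2*sin(z) - 2*exp(-z), -2*y, 2*z)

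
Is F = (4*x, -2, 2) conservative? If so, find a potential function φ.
Yes, F is conservative. φ = 2*x**2 - 2*y + 2*z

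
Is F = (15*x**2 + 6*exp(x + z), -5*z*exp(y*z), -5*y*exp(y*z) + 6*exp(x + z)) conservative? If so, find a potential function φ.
Yes, F is conservative. φ = 5*x**3 - 5*exp(y*z) + 6*exp(x + z)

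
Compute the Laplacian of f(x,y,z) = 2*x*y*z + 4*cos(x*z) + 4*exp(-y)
4*(-(x**2 + z**2)*exp(y)*cos(x*z) + 1)*exp(-y)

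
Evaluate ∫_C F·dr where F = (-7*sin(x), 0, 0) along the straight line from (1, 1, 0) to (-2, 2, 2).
-7*cos(1) + 7*cos(2)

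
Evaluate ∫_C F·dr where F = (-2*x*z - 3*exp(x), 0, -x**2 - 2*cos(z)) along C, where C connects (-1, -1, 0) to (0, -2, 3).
-3 - 2*sin(3) + 3*exp(-1)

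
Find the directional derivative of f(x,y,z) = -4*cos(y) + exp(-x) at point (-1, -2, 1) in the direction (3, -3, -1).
3*sqrt(19)*(-E + 4*sin(2))/19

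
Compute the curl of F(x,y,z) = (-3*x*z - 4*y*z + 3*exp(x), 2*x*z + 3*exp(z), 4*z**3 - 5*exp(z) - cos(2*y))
(-2*x - 3*exp(z) + 2*sin(2*y), -3*x - 4*y, 6*z)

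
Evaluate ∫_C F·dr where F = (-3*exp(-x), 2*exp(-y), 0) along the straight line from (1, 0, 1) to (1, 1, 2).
2 - 2*exp(-1)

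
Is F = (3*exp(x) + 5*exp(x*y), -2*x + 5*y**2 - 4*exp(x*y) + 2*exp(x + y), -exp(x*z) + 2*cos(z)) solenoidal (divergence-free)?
No, ∇·F = -4*x*exp(x*y) - x*exp(x*z) + 5*y*exp(x*y) + 10*y + 3*exp(x) + 2*exp(x + y) - 2*sin(z)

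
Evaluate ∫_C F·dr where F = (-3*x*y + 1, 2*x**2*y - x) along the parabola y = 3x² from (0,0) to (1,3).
11/4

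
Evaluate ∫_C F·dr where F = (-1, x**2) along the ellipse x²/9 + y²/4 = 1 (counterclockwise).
0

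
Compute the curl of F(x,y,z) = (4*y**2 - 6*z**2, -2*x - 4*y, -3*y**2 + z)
(-6*y, -12*z, -8*y - 2)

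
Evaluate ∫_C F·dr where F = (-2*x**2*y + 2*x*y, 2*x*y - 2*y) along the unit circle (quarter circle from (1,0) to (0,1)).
-1 + pi/8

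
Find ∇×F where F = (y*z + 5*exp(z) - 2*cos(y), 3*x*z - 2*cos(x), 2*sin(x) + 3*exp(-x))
(-3*x, y + 5*exp(z) - 2*cos(x) + 3*exp(-x), 2*z + 2*sin(x) - 2*sin(y))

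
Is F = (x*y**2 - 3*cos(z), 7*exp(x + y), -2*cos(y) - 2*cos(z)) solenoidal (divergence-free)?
No, ∇·F = y**2 + 7*exp(x + y) + 2*sin(z)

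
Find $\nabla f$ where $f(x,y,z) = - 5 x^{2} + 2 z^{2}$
(-10*x, 0, 4*z)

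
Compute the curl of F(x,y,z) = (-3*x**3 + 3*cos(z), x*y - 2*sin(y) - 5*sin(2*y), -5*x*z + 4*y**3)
(12*y**2, 5*z - 3*sin(z), y)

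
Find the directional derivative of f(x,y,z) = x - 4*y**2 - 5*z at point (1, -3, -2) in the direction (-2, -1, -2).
-16/3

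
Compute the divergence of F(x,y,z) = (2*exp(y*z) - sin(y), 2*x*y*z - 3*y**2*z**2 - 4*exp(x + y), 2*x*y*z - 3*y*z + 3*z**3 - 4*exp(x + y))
2*x*y + 2*x*z - 6*y*z**2 - 3*y + 9*z**2 - 4*exp(x + y)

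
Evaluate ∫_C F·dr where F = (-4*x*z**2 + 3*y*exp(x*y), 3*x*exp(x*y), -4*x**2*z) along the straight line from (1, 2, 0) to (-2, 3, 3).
-72 - 3*exp(2) + 3*exp(-6)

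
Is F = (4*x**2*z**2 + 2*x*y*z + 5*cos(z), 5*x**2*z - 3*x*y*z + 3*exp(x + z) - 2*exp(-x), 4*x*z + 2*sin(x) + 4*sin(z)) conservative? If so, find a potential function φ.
No, ∇×F = (-5*x**2 + 3*x*y - 3*exp(x + z), 8*x**2*z + 2*x*y - 4*z - 5*sin(z) - 2*cos(x), 8*x*z - 3*y*z + 3*exp(x + z) + 2*exp(-x)) ≠ 0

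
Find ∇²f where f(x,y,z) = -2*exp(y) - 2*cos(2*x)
-2*exp(y) + 8*cos(2*x)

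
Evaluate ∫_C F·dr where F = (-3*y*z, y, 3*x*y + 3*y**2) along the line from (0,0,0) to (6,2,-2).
-6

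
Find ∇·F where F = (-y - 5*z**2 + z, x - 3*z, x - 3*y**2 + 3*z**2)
6*z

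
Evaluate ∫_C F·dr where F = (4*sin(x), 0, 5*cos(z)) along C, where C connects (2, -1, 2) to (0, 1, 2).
-4 + 4*cos(2)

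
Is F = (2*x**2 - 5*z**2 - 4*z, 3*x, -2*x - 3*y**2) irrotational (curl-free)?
No, ∇×F = (-6*y, -10*z - 2, 3)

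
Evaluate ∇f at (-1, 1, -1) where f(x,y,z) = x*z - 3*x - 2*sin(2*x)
(-4 - 4*cos(2), 0, -1)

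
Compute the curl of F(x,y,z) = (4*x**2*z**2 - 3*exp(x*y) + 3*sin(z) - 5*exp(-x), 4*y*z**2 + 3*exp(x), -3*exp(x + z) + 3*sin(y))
(-8*y*z + 3*cos(y), 8*x**2*z + 3*exp(x + z) + 3*cos(z), 3*x*exp(x*y) + 3*exp(x))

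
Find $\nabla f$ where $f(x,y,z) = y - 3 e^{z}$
(0, 1, -3*exp(z))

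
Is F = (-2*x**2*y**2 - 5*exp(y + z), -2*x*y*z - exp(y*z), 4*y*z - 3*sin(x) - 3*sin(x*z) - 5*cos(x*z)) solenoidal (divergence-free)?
No, ∇·F = -4*x*y**2 - 2*x*z + 5*x*sin(x*z) - 3*x*cos(x*z) + 4*y - z*exp(y*z)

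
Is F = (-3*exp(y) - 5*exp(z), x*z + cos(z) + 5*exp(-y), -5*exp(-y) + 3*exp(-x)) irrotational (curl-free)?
No, ∇×F = (-x + sin(z) + 5*exp(-y), -5*exp(z) + 3*exp(-x), z + 3*exp(y))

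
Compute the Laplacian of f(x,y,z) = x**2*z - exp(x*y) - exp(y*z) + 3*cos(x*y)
-x**2*exp(x*y) - 3*x**2*cos(x*y) - y**2*exp(x*y) - y**2*exp(y*z) - 3*y**2*cos(x*y) - z**2*exp(y*z) + 2*z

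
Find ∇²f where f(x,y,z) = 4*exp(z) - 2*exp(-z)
4*exp(z) - 2*exp(-z)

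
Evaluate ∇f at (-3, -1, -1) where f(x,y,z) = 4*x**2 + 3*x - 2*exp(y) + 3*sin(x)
(-21 + 3*cos(3), -2*exp(-1), 0)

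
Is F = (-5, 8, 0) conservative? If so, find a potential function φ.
Yes, F is conservative. φ = -5*x + 8*y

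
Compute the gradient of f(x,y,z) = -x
(-1, 0, 0)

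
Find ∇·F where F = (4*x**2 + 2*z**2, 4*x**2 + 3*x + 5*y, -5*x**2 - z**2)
8*x - 2*z + 5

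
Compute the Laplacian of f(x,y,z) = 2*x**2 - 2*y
4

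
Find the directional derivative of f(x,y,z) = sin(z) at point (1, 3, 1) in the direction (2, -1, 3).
3*sqrt(14)*cos(1)/14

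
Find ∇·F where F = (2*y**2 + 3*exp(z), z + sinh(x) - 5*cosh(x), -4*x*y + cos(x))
0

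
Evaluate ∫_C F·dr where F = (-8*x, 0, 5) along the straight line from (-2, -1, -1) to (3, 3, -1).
-20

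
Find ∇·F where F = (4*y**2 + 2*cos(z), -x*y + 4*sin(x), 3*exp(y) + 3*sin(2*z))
-x + 6*cos(2*z)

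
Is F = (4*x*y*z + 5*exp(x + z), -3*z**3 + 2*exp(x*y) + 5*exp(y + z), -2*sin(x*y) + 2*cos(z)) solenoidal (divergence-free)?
No, ∇·F = 2*x*exp(x*y) + 4*y*z + 5*exp(x + z) + 5*exp(y + z) - 2*sin(z)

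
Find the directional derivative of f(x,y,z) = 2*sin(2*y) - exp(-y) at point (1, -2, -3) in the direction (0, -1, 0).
-exp(2) - 4*cos(4)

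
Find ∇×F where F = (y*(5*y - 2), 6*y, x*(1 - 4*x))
(0, 8*x - 1, 2 - 10*y)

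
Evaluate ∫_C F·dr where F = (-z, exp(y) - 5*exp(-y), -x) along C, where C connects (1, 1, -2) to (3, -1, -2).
4 + 8*sinh(1)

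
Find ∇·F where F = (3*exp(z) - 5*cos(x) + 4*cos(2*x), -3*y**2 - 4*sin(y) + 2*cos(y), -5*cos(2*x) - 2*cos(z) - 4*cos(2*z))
-6*y + 5*sin(x) - 8*sin(2*x) - 2*sin(y) + 2*sin(z) + 8*sin(2*z) - 4*cos(y)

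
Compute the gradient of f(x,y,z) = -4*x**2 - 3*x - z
(-8*x - 3, 0, -1)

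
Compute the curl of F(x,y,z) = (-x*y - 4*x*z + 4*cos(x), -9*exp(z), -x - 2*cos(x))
(9*exp(z), -4*x - 2*sin(x) + 1, x)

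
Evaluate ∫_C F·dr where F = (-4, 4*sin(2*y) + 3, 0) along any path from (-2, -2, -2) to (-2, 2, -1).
12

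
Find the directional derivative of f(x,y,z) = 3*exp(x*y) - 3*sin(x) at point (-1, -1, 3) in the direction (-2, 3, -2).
3*sqrt(17)*(-E + 2*cos(1))/17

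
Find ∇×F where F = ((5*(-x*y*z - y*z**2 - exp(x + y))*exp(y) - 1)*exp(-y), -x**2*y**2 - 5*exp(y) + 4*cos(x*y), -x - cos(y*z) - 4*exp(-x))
(z*sin(y*z), -5*x*y - 10*y*z + 1 - 4*exp(-x), (-2*y*(x*y + 2*sin(x*y))*exp(y) + 5*(x*z + z**2 + exp(x + y))*exp(y) - 1)*exp(-y))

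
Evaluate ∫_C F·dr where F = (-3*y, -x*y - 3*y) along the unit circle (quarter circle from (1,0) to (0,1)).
-11/6 + 3*pi/4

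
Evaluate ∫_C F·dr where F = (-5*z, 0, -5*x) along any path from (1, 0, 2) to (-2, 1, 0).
10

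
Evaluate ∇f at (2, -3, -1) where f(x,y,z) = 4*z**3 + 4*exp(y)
(0, 4*exp(-3), 12)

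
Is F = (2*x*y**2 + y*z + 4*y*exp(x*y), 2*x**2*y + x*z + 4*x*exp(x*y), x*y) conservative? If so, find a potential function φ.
Yes, F is conservative. φ = x**2*y**2 + x*y*z + 4*exp(x*y)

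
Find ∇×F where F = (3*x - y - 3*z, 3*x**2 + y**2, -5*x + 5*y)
(5, 2, 6*x + 1)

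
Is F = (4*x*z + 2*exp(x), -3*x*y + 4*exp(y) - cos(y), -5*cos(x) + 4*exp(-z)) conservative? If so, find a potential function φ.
No, ∇×F = (0, 4*x - 5*sin(x), -3*y) ≠ 0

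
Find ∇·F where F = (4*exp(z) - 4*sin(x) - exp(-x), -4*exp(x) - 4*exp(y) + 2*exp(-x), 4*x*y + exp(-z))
-4*exp(y) - 4*cos(x) - exp(-z) + exp(-x)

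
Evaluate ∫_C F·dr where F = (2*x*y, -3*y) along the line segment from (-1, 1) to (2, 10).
-237/2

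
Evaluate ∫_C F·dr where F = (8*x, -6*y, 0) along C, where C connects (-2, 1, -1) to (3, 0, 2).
23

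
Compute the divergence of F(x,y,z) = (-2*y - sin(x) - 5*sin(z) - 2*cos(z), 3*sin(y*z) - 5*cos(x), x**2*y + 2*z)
3*z*cos(y*z) - cos(x) + 2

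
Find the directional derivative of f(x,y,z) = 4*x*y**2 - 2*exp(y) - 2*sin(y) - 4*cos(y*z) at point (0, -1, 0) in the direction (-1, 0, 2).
-4*sqrt(5)/5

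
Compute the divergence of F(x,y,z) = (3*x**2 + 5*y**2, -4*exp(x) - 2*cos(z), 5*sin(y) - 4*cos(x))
6*x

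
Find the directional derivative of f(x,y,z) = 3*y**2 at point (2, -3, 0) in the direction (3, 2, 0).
-36*sqrt(13)/13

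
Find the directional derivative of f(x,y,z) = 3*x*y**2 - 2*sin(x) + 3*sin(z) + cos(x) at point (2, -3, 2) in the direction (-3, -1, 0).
3*sqrt(10)*(-15 + 2*cos(2) + sin(2))/10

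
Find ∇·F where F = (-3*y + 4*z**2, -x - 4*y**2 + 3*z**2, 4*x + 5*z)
5 - 8*y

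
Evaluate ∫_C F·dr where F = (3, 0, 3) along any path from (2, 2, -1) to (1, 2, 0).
0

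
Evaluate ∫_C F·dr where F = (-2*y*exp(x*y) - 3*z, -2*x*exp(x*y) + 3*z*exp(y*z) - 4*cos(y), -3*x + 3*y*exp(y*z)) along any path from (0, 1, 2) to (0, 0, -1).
-3*exp(2) + 3 + 4*sin(1)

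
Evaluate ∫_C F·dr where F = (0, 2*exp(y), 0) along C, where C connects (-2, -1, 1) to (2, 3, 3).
-(2 - 2*exp(4))*exp(-1)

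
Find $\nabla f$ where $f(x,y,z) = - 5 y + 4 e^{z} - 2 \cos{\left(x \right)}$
(2*sin(x), -5, 4*exp(z))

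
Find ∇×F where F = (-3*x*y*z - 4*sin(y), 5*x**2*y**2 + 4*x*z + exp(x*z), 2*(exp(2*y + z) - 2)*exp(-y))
(-x*exp(x*z) - 4*x + 2*exp(y + z) + 4*exp(-y), -3*x*y, 10*x*y**2 + 3*x*z + z*exp(x*z) + 4*z + 4*cos(y))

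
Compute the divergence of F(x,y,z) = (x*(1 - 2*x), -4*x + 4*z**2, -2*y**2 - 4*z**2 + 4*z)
-4*x - 8*z + 5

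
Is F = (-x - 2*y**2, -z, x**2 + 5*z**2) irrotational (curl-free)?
No, ∇×F = (1, -2*x, 4*y)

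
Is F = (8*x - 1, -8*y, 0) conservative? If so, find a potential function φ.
Yes, F is conservative. φ = 4*x**2 - x - 4*y**2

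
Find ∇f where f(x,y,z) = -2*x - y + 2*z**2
(-2, -1, 4*z)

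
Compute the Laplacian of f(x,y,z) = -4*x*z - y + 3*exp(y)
3*exp(y)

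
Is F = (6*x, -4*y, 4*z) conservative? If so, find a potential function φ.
Yes, F is conservative. φ = 3*x**2 - 2*y**2 + 2*z**2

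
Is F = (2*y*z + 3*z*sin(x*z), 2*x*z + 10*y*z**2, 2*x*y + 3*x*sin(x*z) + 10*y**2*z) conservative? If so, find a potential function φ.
Yes, F is conservative. φ = 2*x*y*z + 5*y**2*z**2 - 3*cos(x*z)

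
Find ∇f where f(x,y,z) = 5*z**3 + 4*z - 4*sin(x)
(-4*cos(x), 0, 15*z**2 + 4)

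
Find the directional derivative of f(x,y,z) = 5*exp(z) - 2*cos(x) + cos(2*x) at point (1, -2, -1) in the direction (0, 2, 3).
15*sqrt(13)*exp(-1)/13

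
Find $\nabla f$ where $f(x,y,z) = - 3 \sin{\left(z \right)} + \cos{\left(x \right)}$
(-sin(x), 0, -3*cos(z))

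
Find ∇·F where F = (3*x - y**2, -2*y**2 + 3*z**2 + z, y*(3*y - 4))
3 - 4*y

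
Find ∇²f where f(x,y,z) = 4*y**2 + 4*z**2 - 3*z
16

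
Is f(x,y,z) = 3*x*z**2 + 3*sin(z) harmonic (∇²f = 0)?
No, ∇²f = 6*x - 3*sin(z)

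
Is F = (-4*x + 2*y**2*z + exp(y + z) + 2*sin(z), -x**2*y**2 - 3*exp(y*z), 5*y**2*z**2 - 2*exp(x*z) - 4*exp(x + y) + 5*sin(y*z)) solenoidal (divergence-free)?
No, ∇·F = -2*x**2*y - 2*x*exp(x*z) + 10*y**2*z + 5*y*cos(y*z) - 3*z*exp(y*z) - 4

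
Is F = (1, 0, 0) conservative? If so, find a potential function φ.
Yes, F is conservative. φ = x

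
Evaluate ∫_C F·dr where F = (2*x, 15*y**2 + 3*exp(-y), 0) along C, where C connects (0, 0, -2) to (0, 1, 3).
8 - 3*exp(-1)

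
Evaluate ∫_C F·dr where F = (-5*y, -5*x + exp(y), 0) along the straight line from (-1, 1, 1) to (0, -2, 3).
-5 - E + exp(-2)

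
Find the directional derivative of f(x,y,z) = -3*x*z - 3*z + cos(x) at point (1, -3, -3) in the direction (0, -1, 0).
0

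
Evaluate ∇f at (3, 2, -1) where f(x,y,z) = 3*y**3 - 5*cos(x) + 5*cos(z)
(5*sin(3), 36, 5*sin(1))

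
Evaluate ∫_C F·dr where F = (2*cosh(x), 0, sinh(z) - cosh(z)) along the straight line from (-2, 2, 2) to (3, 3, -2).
4*sinh(2) + 2*sinh(3)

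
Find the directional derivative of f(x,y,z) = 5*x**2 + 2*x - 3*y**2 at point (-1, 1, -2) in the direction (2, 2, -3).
-28*sqrt(17)/17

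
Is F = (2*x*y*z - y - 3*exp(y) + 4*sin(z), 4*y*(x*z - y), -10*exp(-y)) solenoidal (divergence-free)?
No, ∇·F = 4*x*z + 2*y*z - 8*y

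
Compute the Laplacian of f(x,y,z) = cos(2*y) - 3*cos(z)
-4*cos(2*y) + 3*cos(z)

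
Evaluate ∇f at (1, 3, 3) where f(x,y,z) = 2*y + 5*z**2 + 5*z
(0, 2, 35)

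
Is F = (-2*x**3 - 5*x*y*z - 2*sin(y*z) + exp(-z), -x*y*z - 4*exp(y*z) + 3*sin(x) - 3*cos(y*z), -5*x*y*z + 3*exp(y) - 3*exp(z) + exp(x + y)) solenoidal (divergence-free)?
No, ∇·F = -6*x**2 - 5*x*y - x*z - 5*y*z - 4*z*exp(y*z) + 3*z*sin(y*z) - 3*exp(z)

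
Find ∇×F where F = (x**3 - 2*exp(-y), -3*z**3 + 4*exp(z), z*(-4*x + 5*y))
(9*z**2 + 5*z - 4*exp(z), 4*z, -2*exp(-y))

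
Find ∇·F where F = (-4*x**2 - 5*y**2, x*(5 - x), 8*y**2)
-8*x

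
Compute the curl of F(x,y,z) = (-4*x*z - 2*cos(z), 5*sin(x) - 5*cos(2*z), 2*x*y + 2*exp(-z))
(2*x - 10*sin(2*z), -4*x - 2*y + 2*sin(z), 5*cos(x))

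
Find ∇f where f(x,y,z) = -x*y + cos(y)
(-y, -x - sin(y), 0)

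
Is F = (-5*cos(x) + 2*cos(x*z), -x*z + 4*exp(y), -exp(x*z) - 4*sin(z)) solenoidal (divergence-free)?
No, ∇·F = -x*exp(x*z) - 2*z*sin(x*z) + 4*exp(y) + 5*sin(x) - 4*cos(z)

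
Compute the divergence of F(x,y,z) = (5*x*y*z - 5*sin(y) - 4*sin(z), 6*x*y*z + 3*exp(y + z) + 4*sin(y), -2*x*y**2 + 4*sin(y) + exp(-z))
6*x*z + 5*y*z + 3*exp(y + z) + 4*cos(y) - exp(-z)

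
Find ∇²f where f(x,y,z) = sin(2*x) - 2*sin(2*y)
-4*sin(2*x) + 8*sin(2*y)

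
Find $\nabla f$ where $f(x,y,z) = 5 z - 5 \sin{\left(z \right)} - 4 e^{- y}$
(0, 4*exp(-y), 5 - 5*cos(z))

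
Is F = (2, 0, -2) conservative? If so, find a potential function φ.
Yes, F is conservative. φ = 2*x - 2*z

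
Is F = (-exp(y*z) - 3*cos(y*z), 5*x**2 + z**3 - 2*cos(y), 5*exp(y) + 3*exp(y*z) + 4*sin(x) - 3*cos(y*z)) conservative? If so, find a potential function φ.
No, ∇×F = (-3*z**2 + 3*z*exp(y*z) + 3*z*sin(y*z) + 5*exp(y), -y*exp(y*z) + 3*y*sin(y*z) - 4*cos(x), 10*x + z*exp(y*z) - 3*z*sin(y*z)) ≠ 0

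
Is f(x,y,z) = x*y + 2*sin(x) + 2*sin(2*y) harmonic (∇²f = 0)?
No, ∇²f = -2*sin(x) - 8*sin(2*y)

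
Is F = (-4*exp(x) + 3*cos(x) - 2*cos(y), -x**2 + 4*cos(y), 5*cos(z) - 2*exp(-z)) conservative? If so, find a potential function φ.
No, ∇×F = (0, 0, -2*x - 2*sin(y)) ≠ 0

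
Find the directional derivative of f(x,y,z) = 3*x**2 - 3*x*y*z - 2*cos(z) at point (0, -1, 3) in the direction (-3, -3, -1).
-sqrt(19)*(2*sin(3) + 27)/19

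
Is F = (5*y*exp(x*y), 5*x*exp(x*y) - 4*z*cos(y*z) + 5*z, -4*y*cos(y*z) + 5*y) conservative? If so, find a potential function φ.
Yes, F is conservative. φ = 5*y*z + 5*exp(x*y) - 4*sin(y*z)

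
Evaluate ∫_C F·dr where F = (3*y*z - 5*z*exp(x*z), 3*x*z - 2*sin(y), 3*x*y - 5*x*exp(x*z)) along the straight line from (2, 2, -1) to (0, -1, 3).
5*exp(-2) - 2*cos(2) + 2*cos(1) + 7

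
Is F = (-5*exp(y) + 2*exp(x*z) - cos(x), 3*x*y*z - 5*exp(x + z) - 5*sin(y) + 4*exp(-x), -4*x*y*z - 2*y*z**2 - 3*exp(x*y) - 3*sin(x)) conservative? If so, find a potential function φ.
No, ∇×F = (-3*x*y - 4*x*z - 3*x*exp(x*y) - 2*z**2 + 5*exp(x + z), 2*x*exp(x*z) + 4*y*z + 3*y*exp(x*y) + 3*cos(x), 3*y*z + 5*exp(y) - 5*exp(x + z) - 4*exp(-x)) ≠ 0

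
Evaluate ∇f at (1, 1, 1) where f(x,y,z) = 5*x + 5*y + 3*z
(5, 5, 3)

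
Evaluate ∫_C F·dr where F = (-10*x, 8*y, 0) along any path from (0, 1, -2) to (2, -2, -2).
-8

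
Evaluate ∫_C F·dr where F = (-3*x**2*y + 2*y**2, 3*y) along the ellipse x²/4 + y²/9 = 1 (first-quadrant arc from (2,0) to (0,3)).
-21/2 + 9*pi/2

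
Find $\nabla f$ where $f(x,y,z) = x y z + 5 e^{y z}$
(y*z, z*(x + 5*exp(y*z)), y*(x + 5*exp(y*z)))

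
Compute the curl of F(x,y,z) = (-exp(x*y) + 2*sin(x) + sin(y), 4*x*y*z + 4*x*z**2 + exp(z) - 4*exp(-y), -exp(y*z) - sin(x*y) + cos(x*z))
(-4*x*y - 8*x*z - x*cos(x*y) - z*exp(y*z) - exp(z), y*cos(x*y) + z*sin(x*z), x*exp(x*y) + 4*y*z + 4*z**2 - cos(y))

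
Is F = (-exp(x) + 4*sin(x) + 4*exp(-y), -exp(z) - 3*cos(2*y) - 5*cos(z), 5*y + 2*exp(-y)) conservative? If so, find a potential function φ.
No, ∇×F = (exp(z) - 5*sin(z) + 5 - 2*exp(-y), 0, 4*exp(-y)) ≠ 0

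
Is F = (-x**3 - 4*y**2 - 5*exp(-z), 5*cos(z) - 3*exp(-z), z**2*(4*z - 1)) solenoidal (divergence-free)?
No, ∇·F = -3*x**2 + 12*z**2 - 2*z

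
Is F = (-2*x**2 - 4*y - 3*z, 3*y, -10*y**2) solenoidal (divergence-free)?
No, ∇·F = 3 - 4*x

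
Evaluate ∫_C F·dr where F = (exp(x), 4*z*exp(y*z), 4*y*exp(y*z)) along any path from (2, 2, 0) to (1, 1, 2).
-4 + E + 3*exp(2)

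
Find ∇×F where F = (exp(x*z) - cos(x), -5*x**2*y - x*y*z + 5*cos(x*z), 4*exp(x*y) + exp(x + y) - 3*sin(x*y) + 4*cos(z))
(x*y + 4*x*exp(x*y) + 5*x*sin(x*z) - 3*x*cos(x*y) + exp(x + y), x*exp(x*z) - 4*y*exp(x*y) + 3*y*cos(x*y) - exp(x + y), -10*x*y - y*z - 5*z*sin(x*z))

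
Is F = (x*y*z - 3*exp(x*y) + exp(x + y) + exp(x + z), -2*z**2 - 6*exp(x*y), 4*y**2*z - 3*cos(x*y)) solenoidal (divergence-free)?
No, ∇·F = -6*x*exp(x*y) + 4*y**2 + y*z - 3*y*exp(x*y) + exp(x + y) + exp(x + z)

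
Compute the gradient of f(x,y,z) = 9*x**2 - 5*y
(18*x, -5, 0)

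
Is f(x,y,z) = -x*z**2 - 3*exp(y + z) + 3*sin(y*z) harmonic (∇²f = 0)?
No, ∇²f = -2*x - 3*y**2*sin(y*z) - 3*z**2*sin(y*z) - 6*exp(y + z)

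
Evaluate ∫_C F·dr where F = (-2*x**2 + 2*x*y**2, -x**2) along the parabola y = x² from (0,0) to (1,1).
-5/6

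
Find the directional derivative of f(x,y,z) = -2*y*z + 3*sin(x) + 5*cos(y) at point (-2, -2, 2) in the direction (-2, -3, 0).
3*sqrt(13)*(-5*sin(2) - 2*cos(2) + 4)/13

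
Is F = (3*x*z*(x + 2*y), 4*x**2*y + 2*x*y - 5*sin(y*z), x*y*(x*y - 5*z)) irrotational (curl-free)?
No, ∇×F = (2*x**2*y - 5*x*z + 5*y*cos(y*z), -x*y**2 + 3*x*(x + 2*y) - y*(x*y - 5*z), 8*x*y - 6*x*z + 2*y)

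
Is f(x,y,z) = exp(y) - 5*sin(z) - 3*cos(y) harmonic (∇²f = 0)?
No, ∇²f = exp(y) + 5*sin(z) + 3*cos(y)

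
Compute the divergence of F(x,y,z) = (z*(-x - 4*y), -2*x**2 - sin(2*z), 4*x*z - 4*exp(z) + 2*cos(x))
4*x - z - 4*exp(z)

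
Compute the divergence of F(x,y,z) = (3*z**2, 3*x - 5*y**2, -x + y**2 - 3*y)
-10*y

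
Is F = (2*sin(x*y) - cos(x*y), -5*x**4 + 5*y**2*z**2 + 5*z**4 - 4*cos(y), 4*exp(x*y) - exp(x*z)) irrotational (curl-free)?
No, ∇×F = (4*x*exp(x*y) - 10*y**2*z - 20*z**3, -4*y*exp(x*y) + z*exp(x*z), -x*(20*x**2 + sin(x*y) + 2*cos(x*y)))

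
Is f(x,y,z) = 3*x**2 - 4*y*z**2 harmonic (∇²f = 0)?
No, ∇²f = 6 - 8*y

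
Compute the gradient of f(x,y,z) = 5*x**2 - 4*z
(10*x, 0, -4)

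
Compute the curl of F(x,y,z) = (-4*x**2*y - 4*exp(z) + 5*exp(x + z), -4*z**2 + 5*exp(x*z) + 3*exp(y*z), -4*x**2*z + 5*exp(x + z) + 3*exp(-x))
(-5*x*exp(x*z) - 3*y*exp(y*z) + 8*z, 8*x*z - 4*exp(z) + 3*exp(-x), 4*x**2 + 5*z*exp(x*z))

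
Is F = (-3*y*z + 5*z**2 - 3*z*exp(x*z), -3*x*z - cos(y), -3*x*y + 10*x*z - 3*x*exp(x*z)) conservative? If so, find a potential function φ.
Yes, F is conservative. φ = -3*x*y*z + 5*x*z**2 - 3*exp(x*z) - sin(y)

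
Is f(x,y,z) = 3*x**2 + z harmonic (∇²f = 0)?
No, ∇²f = 6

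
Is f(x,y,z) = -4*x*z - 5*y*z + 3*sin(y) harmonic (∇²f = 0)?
No, ∇²f = -3*sin(y)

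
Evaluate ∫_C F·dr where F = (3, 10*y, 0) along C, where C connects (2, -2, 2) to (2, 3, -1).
25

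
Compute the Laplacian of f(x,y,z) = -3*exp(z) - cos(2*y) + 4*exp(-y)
-3*exp(z) + 4*cos(2*y) + 4*exp(-y)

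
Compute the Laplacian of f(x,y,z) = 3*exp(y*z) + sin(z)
3*y**2*exp(y*z) + 3*z**2*exp(y*z) - sin(z)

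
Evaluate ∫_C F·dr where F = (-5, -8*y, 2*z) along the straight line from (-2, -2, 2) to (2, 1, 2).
-8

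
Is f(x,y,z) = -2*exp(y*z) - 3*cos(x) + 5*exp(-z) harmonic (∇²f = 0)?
No, ∇²f = -2*y**2*exp(y*z) - 2*z**2*exp(y*z) + 3*cos(x) + 5*exp(-z)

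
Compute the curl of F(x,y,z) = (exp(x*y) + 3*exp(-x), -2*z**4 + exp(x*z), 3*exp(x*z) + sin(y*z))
(-x*exp(x*z) + 8*z**3 + z*cos(y*z), -3*z*exp(x*z), -x*exp(x*y) + z*exp(x*z))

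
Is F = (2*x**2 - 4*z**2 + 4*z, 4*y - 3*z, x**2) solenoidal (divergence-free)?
No, ∇·F = 4*x + 4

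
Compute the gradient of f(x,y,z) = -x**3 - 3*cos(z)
(-3*x**2, 0, 3*sin(z))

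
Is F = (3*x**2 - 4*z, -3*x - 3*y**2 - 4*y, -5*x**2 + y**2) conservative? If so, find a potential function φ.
No, ∇×F = (2*y, 10*x - 4, -3) ≠ 0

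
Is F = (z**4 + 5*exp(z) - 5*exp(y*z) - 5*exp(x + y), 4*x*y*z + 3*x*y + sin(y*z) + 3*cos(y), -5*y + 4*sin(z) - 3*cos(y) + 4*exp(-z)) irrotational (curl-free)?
No, ∇×F = (-4*x*y - y*cos(y*z) + 3*sin(y) - 5, -5*y*exp(y*z) + 4*z**3 + 5*exp(z), 4*y*z + 3*y + 5*z*exp(y*z) + 5*exp(x + y))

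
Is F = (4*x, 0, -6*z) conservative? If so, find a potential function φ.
Yes, F is conservative. φ = 2*x**2 - 3*z**2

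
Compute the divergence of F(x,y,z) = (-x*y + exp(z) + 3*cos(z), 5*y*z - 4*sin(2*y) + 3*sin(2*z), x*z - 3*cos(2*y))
x - y + 5*z - 8*cos(2*y)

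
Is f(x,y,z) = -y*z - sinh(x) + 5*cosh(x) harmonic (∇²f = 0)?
No, ∇²f = -sinh(x) + 5*cosh(x)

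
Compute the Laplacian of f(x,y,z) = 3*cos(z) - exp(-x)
-3*cos(z) - exp(-x)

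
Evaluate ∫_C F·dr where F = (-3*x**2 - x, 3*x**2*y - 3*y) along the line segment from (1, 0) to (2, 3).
65/4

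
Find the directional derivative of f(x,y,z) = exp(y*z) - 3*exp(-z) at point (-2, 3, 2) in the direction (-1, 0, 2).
6*sqrt(5)*(1 + exp(8))*exp(-2)/5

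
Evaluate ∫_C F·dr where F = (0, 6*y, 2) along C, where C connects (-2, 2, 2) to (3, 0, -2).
-20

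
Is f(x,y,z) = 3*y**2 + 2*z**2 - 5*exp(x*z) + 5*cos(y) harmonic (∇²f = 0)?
No, ∇²f = -5*x**2*exp(x*z) - 5*z**2*exp(x*z) - 5*cos(y) + 10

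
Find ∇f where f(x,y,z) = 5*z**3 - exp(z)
(0, 0, 15*z**2 - exp(z))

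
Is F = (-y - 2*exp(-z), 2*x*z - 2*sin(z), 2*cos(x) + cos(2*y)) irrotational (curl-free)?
No, ∇×F = (-2*x - 2*sin(2*y) + 2*cos(z), 2*sin(x) + 2*exp(-z), 2*z + 1)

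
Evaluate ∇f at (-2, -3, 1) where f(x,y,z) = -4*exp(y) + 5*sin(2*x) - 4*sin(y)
(10*cos(4), -4*exp(-3) - 4*cos(3), 0)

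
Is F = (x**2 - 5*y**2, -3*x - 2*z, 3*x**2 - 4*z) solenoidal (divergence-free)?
No, ∇·F = 2*x - 4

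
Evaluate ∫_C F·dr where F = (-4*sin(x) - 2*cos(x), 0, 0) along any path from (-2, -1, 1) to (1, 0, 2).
-2*sin(2) - 2*sin(1) - 4*cos(2) + 4*cos(1)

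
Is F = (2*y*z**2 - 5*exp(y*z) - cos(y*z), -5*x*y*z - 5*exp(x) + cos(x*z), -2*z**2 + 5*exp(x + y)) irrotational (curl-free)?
No, ∇×F = (5*x*y + x*sin(x*z) + 5*exp(x + y), 4*y*z - 5*y*exp(y*z) + y*sin(y*z) - 5*exp(x + y), -5*y*z - 2*z**2 + 5*z*exp(y*z) - z*sin(x*z) - z*sin(y*z) - 5*exp(x))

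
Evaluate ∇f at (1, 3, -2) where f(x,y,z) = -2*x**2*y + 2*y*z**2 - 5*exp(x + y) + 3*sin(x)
(-5*exp(4) - 12 + 3*cos(1), 6 - 5*exp(4), -24)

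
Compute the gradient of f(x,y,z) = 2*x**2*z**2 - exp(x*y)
(4*x*z**2 - y*exp(x*y), -x*exp(x*y), 4*x**2*z)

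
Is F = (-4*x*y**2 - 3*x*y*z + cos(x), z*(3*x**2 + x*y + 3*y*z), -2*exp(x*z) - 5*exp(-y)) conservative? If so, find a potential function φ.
No, ∇×F = (-3*x**2 - x*y - 6*y*z + 5*exp(-y), -3*x*y + 2*z*exp(x*z), 8*x*y + 9*x*z + y*z) ≠ 0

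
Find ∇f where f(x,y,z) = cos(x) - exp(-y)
(-sin(x), exp(-y), 0)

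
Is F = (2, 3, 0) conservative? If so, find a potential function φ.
Yes, F is conservative. φ = 2*x + 3*y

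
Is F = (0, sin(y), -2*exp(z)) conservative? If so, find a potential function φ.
Yes, F is conservative. φ = -2*exp(z) - cos(y)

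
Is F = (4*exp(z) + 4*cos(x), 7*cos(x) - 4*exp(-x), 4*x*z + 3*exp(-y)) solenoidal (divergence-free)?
No, ∇·F = 4*x - 4*sin(x)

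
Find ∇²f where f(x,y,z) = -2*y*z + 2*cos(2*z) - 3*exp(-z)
-8*cos(2*z) - 3*exp(-z)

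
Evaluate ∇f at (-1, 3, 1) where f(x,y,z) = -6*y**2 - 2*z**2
(0, -36, -4)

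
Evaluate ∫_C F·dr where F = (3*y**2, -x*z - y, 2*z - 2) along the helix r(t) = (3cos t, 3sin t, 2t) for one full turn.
2*pi*(-4 - pi)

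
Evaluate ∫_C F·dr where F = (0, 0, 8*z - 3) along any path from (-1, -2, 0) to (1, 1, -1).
7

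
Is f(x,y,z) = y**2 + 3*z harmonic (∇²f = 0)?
No, ∇²f = 2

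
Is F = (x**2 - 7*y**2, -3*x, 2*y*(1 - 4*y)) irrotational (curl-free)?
No, ∇×F = (2 - 16*y, 0, 14*y - 3)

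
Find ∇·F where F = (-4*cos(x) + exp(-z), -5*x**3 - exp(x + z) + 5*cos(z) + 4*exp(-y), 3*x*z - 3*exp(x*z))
-3*x*exp(x*z) + 3*x + 4*sin(x) - 4*exp(-y)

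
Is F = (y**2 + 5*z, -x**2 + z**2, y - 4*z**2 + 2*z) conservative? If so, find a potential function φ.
No, ∇×F = (1 - 2*z, 5, -2*x - 2*y) ≠ 0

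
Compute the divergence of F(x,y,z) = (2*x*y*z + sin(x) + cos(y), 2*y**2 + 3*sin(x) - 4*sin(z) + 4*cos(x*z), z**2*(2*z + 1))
2*y*z + 4*y + 6*z**2 + 2*z + cos(x)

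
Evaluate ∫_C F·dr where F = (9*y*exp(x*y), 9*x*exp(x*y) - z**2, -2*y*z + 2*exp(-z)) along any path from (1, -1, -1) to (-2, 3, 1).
-11*exp(-1) - 4 + 9*exp(-6) + 2*E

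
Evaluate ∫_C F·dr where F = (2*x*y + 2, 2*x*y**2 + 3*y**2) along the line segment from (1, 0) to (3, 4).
580/3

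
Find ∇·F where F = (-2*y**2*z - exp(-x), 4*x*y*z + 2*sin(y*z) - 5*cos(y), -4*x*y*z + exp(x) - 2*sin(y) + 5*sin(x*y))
-4*x*y + 4*x*z + 2*z*cos(y*z) + 5*sin(y) + exp(-x)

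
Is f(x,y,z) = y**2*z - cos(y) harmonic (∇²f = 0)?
No, ∇²f = 2*z + cos(y)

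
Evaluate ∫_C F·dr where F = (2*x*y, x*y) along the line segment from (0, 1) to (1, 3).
14/3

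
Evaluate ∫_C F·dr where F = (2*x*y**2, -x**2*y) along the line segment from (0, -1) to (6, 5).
144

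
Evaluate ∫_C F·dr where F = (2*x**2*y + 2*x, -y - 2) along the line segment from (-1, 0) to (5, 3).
423/2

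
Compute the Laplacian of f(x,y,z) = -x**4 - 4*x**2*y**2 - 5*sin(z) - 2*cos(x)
-20*x**2 - 8*y**2 + 5*sin(z) + 2*cos(x)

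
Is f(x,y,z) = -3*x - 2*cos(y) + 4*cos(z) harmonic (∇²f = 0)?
No, ∇²f = 2*cos(y) - 4*cos(z)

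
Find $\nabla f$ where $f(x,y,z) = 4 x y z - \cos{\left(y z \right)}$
(4*y*z, z*(4*x + sin(y*z)), y*(4*x + sin(y*z)))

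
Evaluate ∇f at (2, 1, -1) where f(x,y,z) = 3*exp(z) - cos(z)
(0, 0, -sin(1) + 3*exp(-1))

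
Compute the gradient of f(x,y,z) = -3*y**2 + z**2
(0, -6*y, 2*z)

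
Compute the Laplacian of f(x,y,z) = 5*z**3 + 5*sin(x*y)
-5*x**2*sin(x*y) - 5*y**2*sin(x*y) + 30*z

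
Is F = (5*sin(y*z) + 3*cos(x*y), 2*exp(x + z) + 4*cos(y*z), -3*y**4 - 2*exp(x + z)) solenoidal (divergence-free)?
No, ∇·F = -3*y*sin(x*y) - 4*z*sin(y*z) - 2*exp(x + z)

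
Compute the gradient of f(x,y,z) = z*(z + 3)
(0, 0, 2*z + 3)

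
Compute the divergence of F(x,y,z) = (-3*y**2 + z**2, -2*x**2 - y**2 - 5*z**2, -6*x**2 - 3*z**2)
-2*y - 6*z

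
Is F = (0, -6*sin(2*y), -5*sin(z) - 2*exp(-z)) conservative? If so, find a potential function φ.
Yes, F is conservative. φ = 3*cos(2*y) + 5*cos(z) + 2*exp(-z)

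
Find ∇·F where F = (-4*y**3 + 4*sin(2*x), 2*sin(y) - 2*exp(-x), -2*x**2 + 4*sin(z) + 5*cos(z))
-5*sin(z) + 8*cos(2*x) + 2*cos(y) + 4*cos(z)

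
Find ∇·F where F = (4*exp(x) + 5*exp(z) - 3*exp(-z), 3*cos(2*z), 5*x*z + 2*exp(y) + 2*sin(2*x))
5*x + 4*exp(x)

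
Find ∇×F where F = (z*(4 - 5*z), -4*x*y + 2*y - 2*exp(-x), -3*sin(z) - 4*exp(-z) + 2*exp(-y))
(-2*exp(-y), 4 - 10*z, -4*y + 2*exp(-x))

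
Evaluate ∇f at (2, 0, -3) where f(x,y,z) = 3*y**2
(0, 0, 0)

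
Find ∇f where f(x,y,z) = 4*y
(0, 4, 0)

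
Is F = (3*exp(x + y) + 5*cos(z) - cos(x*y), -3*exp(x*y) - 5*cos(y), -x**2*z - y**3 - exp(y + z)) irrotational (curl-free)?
No, ∇×F = (-3*y**2 - exp(y + z), 2*x*z - 5*sin(z), -x*sin(x*y) - 3*y*exp(x*y) - 3*exp(x + y))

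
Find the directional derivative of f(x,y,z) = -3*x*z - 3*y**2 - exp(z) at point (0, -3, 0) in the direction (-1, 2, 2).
34/3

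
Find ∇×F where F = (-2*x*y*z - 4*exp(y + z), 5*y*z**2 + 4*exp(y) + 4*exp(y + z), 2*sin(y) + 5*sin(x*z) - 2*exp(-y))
(-10*y*z - 4*exp(y + z) + 2*cos(y) + 2*exp(-y), -2*x*y - 5*z*cos(x*z) - 4*exp(y + z), 2*x*z + 4*exp(y + z))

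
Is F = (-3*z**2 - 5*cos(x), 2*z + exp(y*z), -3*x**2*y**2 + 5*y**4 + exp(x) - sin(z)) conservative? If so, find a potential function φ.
No, ∇×F = (-6*x**2*y + 20*y**3 - y*exp(y*z) - 2, 6*x*y**2 - 6*z - exp(x), 0) ≠ 0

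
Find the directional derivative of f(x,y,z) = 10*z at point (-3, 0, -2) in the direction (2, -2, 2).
10*sqrt(3)/3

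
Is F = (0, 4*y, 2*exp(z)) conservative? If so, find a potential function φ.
Yes, F is conservative. φ = 2*y**2 + 2*exp(z)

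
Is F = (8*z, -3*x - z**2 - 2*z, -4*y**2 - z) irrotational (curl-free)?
No, ∇×F = (-8*y + 2*z + 2, 8, -3)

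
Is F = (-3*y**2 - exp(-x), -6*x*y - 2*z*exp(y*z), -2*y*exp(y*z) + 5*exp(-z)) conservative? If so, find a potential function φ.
Yes, F is conservative. φ = -3*x*y**2 - 2*exp(y*z) - 5*exp(-z) + exp(-x)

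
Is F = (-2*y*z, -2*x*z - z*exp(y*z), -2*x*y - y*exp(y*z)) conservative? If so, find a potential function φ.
Yes, F is conservative. φ = -2*x*y*z - exp(y*z)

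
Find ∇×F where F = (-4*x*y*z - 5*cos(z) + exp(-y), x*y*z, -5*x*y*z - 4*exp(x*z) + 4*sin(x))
(x*(-y - 5*z), -4*x*y + 5*y*z + 4*z*exp(x*z) + 5*sin(z) - 4*cos(x), 4*x*z + y*z + exp(-y))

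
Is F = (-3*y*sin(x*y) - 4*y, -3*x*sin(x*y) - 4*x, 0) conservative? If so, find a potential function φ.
Yes, F is conservative. φ = -4*x*y + 3*cos(x*y)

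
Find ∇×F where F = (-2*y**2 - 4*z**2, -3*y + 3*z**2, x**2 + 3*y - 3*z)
(3 - 6*z, -2*x - 8*z, 4*y)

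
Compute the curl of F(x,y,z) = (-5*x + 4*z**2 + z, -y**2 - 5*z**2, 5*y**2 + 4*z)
(10*y + 10*z, 8*z + 1, 0)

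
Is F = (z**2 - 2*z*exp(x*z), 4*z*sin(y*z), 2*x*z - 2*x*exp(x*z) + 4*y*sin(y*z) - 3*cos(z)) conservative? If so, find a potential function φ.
Yes, F is conservative. φ = x*z**2 - 2*exp(x*z) - 3*sin(z) - 4*cos(y*z)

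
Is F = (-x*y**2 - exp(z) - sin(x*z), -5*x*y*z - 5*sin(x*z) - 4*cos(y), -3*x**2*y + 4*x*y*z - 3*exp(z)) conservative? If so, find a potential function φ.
No, ∇×F = (x*(-3*x + 5*y + 4*z + 5*cos(x*z)), 6*x*y - x*cos(x*z) - 4*y*z - exp(z), 2*x*y - 5*y*z - 5*z*cos(x*z)) ≠ 0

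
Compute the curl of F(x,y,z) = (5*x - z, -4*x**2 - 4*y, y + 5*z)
(1, -1, -8*x)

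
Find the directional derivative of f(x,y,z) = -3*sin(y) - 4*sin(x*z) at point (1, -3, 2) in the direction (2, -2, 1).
2*cos(3) - 20*cos(2)/3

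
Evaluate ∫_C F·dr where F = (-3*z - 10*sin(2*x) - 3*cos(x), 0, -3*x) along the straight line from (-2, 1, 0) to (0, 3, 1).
-3*sin(2) - 5*cos(4) + 5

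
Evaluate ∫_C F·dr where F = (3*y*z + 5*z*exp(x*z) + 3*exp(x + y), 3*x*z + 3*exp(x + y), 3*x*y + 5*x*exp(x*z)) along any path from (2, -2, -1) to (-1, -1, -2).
-21 - 2*exp(-2) + 5*exp(2)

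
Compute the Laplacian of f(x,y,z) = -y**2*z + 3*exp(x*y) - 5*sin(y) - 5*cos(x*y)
3*x**2*exp(x*y) + 5*x**2*cos(x*y) + y**2*(3*exp(x*y) + 5*cos(x*y)) - 2*z + 5*sin(y)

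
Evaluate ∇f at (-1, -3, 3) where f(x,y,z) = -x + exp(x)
(-1 + exp(-1), 0, 0)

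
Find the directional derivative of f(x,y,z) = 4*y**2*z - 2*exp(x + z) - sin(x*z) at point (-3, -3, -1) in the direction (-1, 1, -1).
4*sqrt(3)*(-3*exp(4) + 1 - exp(4)*cos(3))*exp(-4)/3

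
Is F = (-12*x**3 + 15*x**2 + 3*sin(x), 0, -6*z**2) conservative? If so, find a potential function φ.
Yes, F is conservative. φ = -3*x**4 + 5*x**3 - 2*z**3 - 3*cos(x)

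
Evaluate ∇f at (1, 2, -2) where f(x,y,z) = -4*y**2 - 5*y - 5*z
(0, -21, -5)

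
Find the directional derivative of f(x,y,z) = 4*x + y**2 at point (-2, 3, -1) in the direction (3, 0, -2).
12*sqrt(13)/13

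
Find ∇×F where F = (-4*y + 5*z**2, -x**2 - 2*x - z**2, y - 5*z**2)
(2*z + 1, 10*z, 2 - 2*x)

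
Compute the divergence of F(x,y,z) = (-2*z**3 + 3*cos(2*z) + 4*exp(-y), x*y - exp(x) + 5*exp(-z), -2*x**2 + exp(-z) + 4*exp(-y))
x - exp(-z)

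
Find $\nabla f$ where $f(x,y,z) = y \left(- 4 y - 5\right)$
(0, -8*y - 5, 0)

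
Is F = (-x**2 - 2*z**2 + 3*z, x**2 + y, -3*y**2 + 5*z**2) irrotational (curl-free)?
No, ∇×F = (-6*y, 3 - 4*z, 2*x)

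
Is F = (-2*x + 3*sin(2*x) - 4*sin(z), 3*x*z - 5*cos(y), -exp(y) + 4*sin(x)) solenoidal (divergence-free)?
No, ∇·F = 5*sin(y) + 6*cos(2*x) - 2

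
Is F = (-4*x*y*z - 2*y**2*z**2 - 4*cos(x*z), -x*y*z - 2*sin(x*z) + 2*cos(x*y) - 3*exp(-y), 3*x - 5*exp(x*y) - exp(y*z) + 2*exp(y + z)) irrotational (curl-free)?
No, ∇×F = (x*y - 5*x*exp(x*y) + 2*x*cos(x*z) - z*exp(y*z) + 2*exp(y + z), -4*x*y + 4*x*sin(x*z) - 4*y**2*z + 5*y*exp(x*y) - 3, 4*x*z + 4*y*z**2 - y*z - 2*y*sin(x*y) - 2*z*cos(x*z))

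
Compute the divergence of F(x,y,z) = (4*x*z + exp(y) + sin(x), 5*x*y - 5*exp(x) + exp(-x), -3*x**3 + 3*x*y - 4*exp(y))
5*x + 4*z + cos(x)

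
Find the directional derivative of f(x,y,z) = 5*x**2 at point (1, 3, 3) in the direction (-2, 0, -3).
-20*sqrt(13)/13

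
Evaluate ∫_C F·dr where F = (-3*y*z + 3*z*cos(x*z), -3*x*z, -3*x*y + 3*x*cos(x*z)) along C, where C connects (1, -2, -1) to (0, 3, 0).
3*sin(1) + 6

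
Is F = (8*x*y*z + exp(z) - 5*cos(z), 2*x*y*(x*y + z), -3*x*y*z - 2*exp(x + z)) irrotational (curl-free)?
No, ∇×F = (x*(-2*y - 3*z), 8*x*y + 3*y*z + exp(z) + 2*exp(x + z) + 5*sin(z), 4*x*y**2 - 8*x*z + 2*y*z)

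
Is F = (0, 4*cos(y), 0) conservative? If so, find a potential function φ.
Yes, F is conservative. φ = 4*sin(y)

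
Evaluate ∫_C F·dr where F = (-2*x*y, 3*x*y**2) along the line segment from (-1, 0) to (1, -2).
-8/3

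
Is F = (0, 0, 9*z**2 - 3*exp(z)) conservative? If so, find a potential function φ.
Yes, F is conservative. φ = 3*z**3 - 3*exp(z)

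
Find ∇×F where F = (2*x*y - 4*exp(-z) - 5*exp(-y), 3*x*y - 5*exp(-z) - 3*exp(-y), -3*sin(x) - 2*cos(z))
(-5*exp(-z), 3*cos(x) + 4*exp(-z), -2*x + 3*y - 5*exp(-y))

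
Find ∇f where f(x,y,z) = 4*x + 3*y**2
(4, 6*y, 0)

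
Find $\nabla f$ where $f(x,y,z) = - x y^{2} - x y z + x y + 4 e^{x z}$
(-y**2 - y*z + y + 4*z*exp(x*z), x*(-2*y - z + 1), x*(-y + 4*exp(x*z)))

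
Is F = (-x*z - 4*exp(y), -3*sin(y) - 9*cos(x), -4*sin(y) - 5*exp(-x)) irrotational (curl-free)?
No, ∇×F = (-4*cos(y), -x - 5*exp(-x), 4*exp(y) + 9*sin(x))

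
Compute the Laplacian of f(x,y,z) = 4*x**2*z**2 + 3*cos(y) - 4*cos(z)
8*x**2 + 8*z**2 - 3*cos(y) + 4*cos(z)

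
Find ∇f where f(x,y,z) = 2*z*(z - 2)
(0, 0, 4*z - 4)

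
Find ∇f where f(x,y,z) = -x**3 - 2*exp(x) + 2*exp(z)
(-3*x**2 - 2*exp(x), 0, 2*exp(z))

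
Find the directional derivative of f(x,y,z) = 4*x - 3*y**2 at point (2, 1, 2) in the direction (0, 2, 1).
-12*sqrt(5)/5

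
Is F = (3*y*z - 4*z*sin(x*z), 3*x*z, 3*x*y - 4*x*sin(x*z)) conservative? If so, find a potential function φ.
Yes, F is conservative. φ = 3*x*y*z + 4*cos(x*z)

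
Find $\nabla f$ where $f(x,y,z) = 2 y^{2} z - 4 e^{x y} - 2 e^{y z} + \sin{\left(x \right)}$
(-4*y*exp(x*y) + cos(x), -4*x*exp(x*y) + 4*y*z - 2*z*exp(y*z), 2*y*(y - exp(y*z)))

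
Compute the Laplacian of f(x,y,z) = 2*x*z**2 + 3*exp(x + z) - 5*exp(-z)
4*x + 6*exp(x + z) - 5*exp(-z)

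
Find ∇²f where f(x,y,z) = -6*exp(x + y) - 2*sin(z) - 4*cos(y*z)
4*y**2*cos(y*z) + 4*z**2*cos(y*z) - 12*exp(x + y) + 2*sin(z)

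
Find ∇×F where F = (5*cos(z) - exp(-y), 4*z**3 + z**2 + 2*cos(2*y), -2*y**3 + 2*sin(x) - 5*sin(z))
(-6*y**2 - 12*z**2 - 2*z, -5*sin(z) - 2*cos(x), -exp(-y))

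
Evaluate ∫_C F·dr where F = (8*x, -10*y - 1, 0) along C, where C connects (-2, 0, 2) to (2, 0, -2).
0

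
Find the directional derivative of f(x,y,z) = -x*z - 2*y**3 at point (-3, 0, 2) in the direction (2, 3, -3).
-13*sqrt(22)/22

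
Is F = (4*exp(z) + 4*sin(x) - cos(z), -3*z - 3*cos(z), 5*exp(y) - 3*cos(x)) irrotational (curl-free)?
No, ∇×F = (5*exp(y) - 3*sin(z) + 3, 4*exp(z) - 3*sin(x) + sin(z), 0)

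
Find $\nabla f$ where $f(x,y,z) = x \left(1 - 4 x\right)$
(1 - 8*x, 0, 0)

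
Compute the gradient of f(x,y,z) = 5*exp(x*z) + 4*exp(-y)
(5*z*exp(x*z), -4*exp(-y), 5*x*exp(x*z))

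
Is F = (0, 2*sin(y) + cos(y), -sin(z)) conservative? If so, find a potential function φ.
Yes, F is conservative. φ = sin(y) - 2*cos(y) + cos(z)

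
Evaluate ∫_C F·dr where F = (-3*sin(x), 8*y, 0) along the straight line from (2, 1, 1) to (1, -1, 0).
-3*cos(2) + 3*cos(1)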